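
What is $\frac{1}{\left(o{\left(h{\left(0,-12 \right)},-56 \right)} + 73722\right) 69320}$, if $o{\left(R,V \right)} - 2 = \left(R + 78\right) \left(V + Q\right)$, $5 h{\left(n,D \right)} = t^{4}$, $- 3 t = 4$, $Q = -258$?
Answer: $\frac{81}{275319297664} \approx 2.942 \cdot 10^{-10}$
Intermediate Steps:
$t = - \frac{4}{3}$ ($t = \left(- \frac{1}{3}\right) 4 = - \frac{4}{3} \approx -1.3333$)
$h{\left(n,D \right)} = \frac{256}{405}$ ($h{\left(n,D \right)} = \frac{\left(- \frac{4}{3}\right)^{4}}{5} = \frac{1}{5} \cdot \frac{256}{81} = \frac{256}{405}$)
$o{\left(R,V \right)} = 2 + \left(-258 + V\right) \left(78 + R\right)$ ($o{\left(R,V \right)} = 2 + \left(R + 78\right) \left(V - 258\right) = 2 + \left(78 + R\right) \left(-258 + V\right) = 2 + \left(-258 + V\right) \left(78 + R\right)$)
$\frac{1}{\left(o{\left(h{\left(0,-12 \right)},-56 \right)} + 73722\right) 69320} = \frac{1}{\left(\left(-20122 - \frac{22016}{135} + 78 \left(-56\right) + \frac{256}{405} \left(-56\right)\right) + 73722\right) 69320} = \frac{1}{\left(-20122 - \frac{22016}{135} - 4368 - \frac{14336}{405}\right) + 73722} \cdot \frac{1}{69320} = \frac{1}{- \frac{9998834}{405} + 73722} \cdot \frac{1}{69320} = \frac{1}{\frac{19858576}{405}} \cdot \frac{1}{69320} = \frac{405}{19858576} \cdot \frac{1}{69320} = \frac{81}{275319297664}$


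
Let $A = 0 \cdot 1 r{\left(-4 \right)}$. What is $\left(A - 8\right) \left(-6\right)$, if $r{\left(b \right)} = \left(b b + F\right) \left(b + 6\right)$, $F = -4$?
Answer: $48$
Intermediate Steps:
$r{\left(b \right)} = \left(-4 + b^{2}\right) \left(6 + b\right)$ ($r{\left(b \right)} = \left(b b - 4\right) \left(b + 6\right) = \left(b^{2} - 4\right) \left(6 + b\right) = \left(-4 + b^{2}\right) \left(6 + b\right)$)
$A = 0$ ($A = 0 \cdot 1 \left(-24 + \left(-4\right)^{3} - -16 + 6 \left(-4\right)^{2}\right) = 0 \left(-24 - 64 + 16 + 6 \cdot 16\right) = 0 \left(-24 - 64 + 16 + 96\right) = 0 \cdot 24 = 0$)
$\left(A - 8\right) \left(-6\right) = \left(0 - 8\right) \left(-6\right) = \left(-8\right) \left(-6\right) = 48$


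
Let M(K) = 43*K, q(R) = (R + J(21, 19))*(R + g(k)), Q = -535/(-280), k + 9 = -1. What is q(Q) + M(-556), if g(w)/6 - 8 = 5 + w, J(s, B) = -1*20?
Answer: -76104983/3136 ≈ -24268.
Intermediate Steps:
J(s, B) = -20
k = -10 (k = -9 - 1 = -10)
g(w) = 78 + 6*w (g(w) = 48 + 6*(5 + w) = 48 + (30 + 6*w) = 78 + 6*w)
Q = 107/56 (Q = -535*(-1/280) = 107/56 ≈ 1.9107)
q(R) = (-20 + R)*(18 + R) (q(R) = (R - 20)*(R + (78 + 6*(-10))) = (-20 + R)*(R + (78 - 60)) = (-20 + R)*(R + 18) = (-20 + R)*(18 + R))
q(Q) + M(-556) = (-360 + (107/56)**2 - 2*107/56) + 43*(-556) = (-360 + 11449/3136 - 107/28) - 23908 = -1129495/3136 - 23908 = -76104983/3136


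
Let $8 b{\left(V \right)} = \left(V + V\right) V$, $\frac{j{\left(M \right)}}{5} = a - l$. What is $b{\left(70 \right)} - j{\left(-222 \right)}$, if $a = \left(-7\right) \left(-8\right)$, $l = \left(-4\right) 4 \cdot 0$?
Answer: $945$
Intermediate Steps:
$l = 0$ ($l = \left(-16\right) 0 = 0$)
$a = 56$
$j{\left(M \right)} = 280$ ($j{\left(M \right)} = 5 \left(56 - 0\right) = 5 \left(56 + 0\right) = 5 \cdot 56 = 280$)
$b{\left(V \right)} = \frac{V^{2}}{4}$ ($b{\left(V \right)} = \frac{\left(V + V\right) V}{8} = \frac{2 V V}{8} = \frac{2 V^{2}}{8} = \frac{V^{2}}{4}$)
$b{\left(70 \right)} - j{\left(-222 \right)} = \frac{70^{2}}{4} - 280 = \frac{1}{4} \cdot 4900 - 280 = 1225 - 280 = 945$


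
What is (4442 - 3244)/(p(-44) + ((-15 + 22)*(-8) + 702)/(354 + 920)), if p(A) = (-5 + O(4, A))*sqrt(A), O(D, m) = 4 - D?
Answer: 246489698/446450229 + 4861112620*I*sqrt(11)/446450229 ≈ 0.55211 + 36.113*I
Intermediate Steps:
p(A) = -5*sqrt(A) (p(A) = (-5 + (4 - 1*4))*sqrt(A) = (-5 + (4 - 4))*sqrt(A) = (-5 + 0)*sqrt(A) = -5*sqrt(A))
(4442 - 3244)/(p(-44) + ((-15 + 22)*(-8) + 702)/(354 + 920)) = (4442 - 3244)/(-10*I*sqrt(11) + ((-15 + 22)*(-8) + 702)/(354 + 920)) = 1198/(-10*I*sqrt(11) + (7*(-8) + 702)/1274) = 1198/(-10*I*sqrt(11) + (-56 + 702)*(1/1274)) = 1198/(-10*I*sqrt(11) + 646*(1/1274)) = 1198/(-10*I*sqrt(11) + 323/637) = 1198/(323/637 - 10*I*sqrt(11))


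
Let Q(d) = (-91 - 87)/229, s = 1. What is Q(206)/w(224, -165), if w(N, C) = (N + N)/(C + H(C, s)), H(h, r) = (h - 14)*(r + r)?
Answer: 46547/51296 ≈ 0.90742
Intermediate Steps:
H(h, r) = 2*r*(-14 + h) (H(h, r) = (-14 + h)*(2*r) = 2*r*(-14 + h))
w(N, C) = 2*N/(-28 + 3*C) (w(N, C) = (N + N)/(C + 2*1*(-14 + C)) = (2*N)/(C + (-28 + 2*C)) = (2*N)/(-28 + 3*C) = 2*N/(-28 + 3*C))
Q(d) = -178/229 (Q(d) = -178*1/229 = -178/229)
Q(206)/w(224, -165) = -178/(229*(2*224/(-28 + 3*(-165)))) = -178/(229*(2*224/(-28 - 495))) = -178/(229*(2*224/(-523))) = -178/(229*(2*224*(-1/523))) = -178/(229*(-448/523)) = -178/229*(-523/448) = 46547/51296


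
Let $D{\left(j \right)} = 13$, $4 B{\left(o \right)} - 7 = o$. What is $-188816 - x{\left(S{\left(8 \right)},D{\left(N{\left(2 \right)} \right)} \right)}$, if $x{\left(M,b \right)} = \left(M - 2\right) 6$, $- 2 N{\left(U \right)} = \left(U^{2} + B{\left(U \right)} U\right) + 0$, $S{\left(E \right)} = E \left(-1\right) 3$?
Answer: $-188660$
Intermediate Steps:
$B{\left(o \right)} = \frac{7}{4} + \frac{o}{4}$
$S{\left(E \right)} = - 3 E$ ($S{\left(E \right)} = - E 3 = - 3 E$)
$N{\left(U \right)} = - \frac{U^{2}}{2} - \frac{U \left(\frac{7}{4} + \frac{U}{4}\right)}{2}$ ($N{\left(U \right)} = - \frac{\left(U^{2} + \left(\frac{7}{4} + \frac{U}{4}\right) U\right) + 0}{2} = - \frac{\left(U^{2} + U \left(\frac{7}{4} + \frac{U}{4}\right)\right) + 0}{2} = - \frac{U^{2} + U \left(\frac{7}{4} + \frac{U}{4}\right)}{2} = - \frac{U^{2}}{2} - \frac{U \left(\frac{7}{4} + \frac{U}{4}\right)}{2}$)
$x{\left(M,b \right)} = -12 + 6 M$ ($x{\left(M,b \right)} = \left(-2 + M\right) 6 = -12 + 6 M$)
$-188816 - x{\left(S{\left(8 \right)},D{\left(N{\left(2 \right)} \right)} \right)} = -188816 - \left(-12 + 6 \left(\left(-3\right) 8\right)\right) = -188816 - \left(-12 + 6 \left(-24\right)\right) = -188816 - \left(-12 - 144\right) = -188816 - -156 = -188816 + 156 = -188660$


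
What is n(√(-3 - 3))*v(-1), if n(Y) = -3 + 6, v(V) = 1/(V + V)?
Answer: -3/2 ≈ -1.5000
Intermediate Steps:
v(V) = 1/(2*V)
n(Y) = 3
n(√(-3 - 3))*v(-1) = 3*((½)/(-1)) = 3*((½)*(-1)) = 3*(-½) = -3/2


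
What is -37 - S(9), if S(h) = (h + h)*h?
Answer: -199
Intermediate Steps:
S(h) = 2*h² (S(h) = (2*h)*h = 2*h²)
-37 - S(9) = -37 - 2*9² = -37 - 2*81 = -37 - 1*162 = -37 - 162 = -199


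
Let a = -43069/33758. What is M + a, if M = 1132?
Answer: 38170987/33758 ≈ 1130.7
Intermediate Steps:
a = -43069/33758 (a = -43069*1/33758 = -43069/33758 ≈ -1.2758)
M + a = 1132 - 43069/33758 = 38170987/33758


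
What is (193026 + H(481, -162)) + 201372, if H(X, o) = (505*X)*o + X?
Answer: -38955731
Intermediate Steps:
H(X, o) = X + 505*X*o (H(X, o) = 505*X*o + X = X + 505*X*o)
(193026 + H(481, -162)) + 201372 = (193026 + 481*(1 + 505*(-162))) + 201372 = (193026 + 481*(1 - 81810)) + 201372 = (193026 + 481*(-81809)) + 201372 = (193026 - 39350129) + 201372 = -39157103 + 201372 = -38955731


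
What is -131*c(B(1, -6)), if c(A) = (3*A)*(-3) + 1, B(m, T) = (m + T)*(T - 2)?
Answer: 47029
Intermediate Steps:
B(m, T) = (-2 + T)*(T + m) (B(m, T) = (T + m)*(-2 + T) = (-2 + T)*(T + m))
c(A) = 1 - 9*A (c(A) = -9*A + 1 = 1 - 9*A)
-131*c(B(1, -6)) = -131*(1 - 9*((-6)² - 2*(-6) - 2*1 - 6*1)) = -131*(1 - 9*(36 + 12 - 2 - 6)) = -131*(1 - 9*40) = -131*(1 - 360) = -131*(-359) = 47029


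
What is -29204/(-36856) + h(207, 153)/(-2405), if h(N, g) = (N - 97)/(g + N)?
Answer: 316009613/398874060 ≈ 0.79225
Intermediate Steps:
h(N, g) = (-97 + N)/(N + g)
-29204/(-36856) + h(207, 153)/(-2405) = -29204/(-36856) + ((-97 + 207)/(207 + 153))/(-2405) = -29204*(-1/36856) + (110/360)*(-1/2405) = 7301/9214 + ((1/360)*110)*(-1/2405) = 7301/9214 + (11/36)*(-1/2405) = 7301/9214 - 11/86580 = 316009613/398874060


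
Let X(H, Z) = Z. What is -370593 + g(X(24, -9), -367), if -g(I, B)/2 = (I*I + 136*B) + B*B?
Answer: -540309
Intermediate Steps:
g(I, B) = -272*B - 2*B² - 2*I² (g(I, B) = -2*((I*I + 136*B) + B*B) = -2*((I² + 136*B) + B²) = -2*(B² + I² + 136*B) = -272*B - 2*B² - 2*I²)
-370593 + g(X(24, -9), -367) = -370593 + (-272*(-367) - 2*(-367)² - 2*(-9)²) = -370593 + (99824 - 2*134689 - 2*81) = -370593 + (99824 - 269378 - 162) = -370593 - 169716 = -540309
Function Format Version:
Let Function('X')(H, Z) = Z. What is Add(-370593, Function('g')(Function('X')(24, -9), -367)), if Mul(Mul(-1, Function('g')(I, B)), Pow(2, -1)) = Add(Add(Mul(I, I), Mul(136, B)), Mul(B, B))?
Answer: -540309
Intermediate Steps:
Function('g')(I, B) = Add(Mul(-272, B), Mul(-2, Pow(B, 2)), Mul(-2, Pow(I, 2))) (Function('g')(I, B) = Mul(-2, Add(Add(Mul(I, I), Mul(136, B)), Mul(B, B))) = Mul(-2, Add(Add(Pow(I, 2), Mul(136, B)), Pow(B, 2))) = Mul(-2, Add(Pow(B, 2), Pow(I, 2), Mul(136, B))) = Add(Mul(-272, B), Mul(-2, Pow(B, 2)), Mul(-2, Pow(I, 2))))
Add(-370593, Function('g')(Function('X')(24, -9), -367)) = Add(-370593, Add(Mul(-272, -367), Mul(-2, Pow(-367, 2)), Mul(-2, Pow(-9, 2)))) = Add(-370593, Add(99824, Mul(-2, 134689), Mul(-2, 81))) = Add(-370593, Add(99824, -269378, -162)) = Add(-370593, -169716) = -540309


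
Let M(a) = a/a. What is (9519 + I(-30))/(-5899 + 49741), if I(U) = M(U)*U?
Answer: 3163/14614 ≈ 0.21644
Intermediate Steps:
M(a) = 1
I(U) = U (I(U) = 1*U = U)
(9519 + I(-30))/(-5899 + 49741) = (9519 - 30)/(-5899 + 49741) = 9489/43842 = 9489*(1/43842) = 3163/14614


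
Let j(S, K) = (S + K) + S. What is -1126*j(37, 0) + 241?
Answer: -83083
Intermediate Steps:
j(S, K) = K + 2*S (j(S, K) = (K + S) + S = K + 2*S)
-1126*j(37, 0) + 241 = -1126*(0 + 2*37) + 241 = -1126*(0 + 74) + 241 = -1126*74 + 241 = -83324 + 241 = -83083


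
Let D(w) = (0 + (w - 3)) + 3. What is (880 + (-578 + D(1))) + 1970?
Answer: 2273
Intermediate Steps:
D(w) = w (D(w) = (0 + (-3 + w)) + 3 = (-3 + w) + 3 = w)
(880 + (-578 + D(1))) + 1970 = (880 + (-578 + 1)) + 1970 = (880 - 577) + 1970 = 303 + 1970 = 2273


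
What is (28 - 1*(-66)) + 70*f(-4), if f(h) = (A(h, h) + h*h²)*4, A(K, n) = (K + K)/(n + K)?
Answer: -17546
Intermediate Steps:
A(K, n) = 2*K/(K + n) (A(K, n) = (2*K)/(K + n) = 2*K/(K + n))
f(h) = 4 + 4*h³ (f(h) = (2*h/(h + h) + h*h²)*4 = (2*h/((2*h)) + h³)*4 = (2*h*(1/(2*h)) + h³)*4 = (1 + h³)*4 = 4 + 4*h³)
(28 - 1*(-66)) + 70*f(-4) = (28 - 1*(-66)) + 70*(4 + 4*(-4)³) = (28 + 66) + 70*(4 + 4*(-64)) = 94 + 70*(4 - 256) = 94 + 70*(-252) = 94 - 17640 = -17546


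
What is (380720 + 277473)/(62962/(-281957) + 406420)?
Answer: 185582123701/114592900978 ≈ 1.6195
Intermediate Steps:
(380720 + 277473)/(62962/(-281957) + 406420) = 658193/(62962*(-1/281957) + 406420) = 658193/(-62962/281957 + 406420) = 658193/(114592900978/281957) = 658193*(281957/114592900978) = 185582123701/114592900978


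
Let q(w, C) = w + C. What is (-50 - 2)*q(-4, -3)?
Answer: 364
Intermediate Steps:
q(w, C) = C + w
(-50 - 2)*q(-4, -3) = (-50 - 2)*(-3 - 4) = -52*(-7) = 364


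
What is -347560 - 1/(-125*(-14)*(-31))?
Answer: -18855129999/54250 ≈ -3.4756e+5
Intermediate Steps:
-347560 - 1/(-125*(-14)*(-31)) = -347560 - 1/(-25*(-70)*(-31)) = -347560 - 1/(1750*(-31)) = -347560 - 1/(-54250) = -347560 - 1*(-1/54250) = -347560 + 1/54250 = -18855129999/54250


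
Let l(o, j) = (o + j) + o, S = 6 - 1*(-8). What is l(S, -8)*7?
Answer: 140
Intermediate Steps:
S = 14 (S = 6 + 8 = 14)
l(o, j) = j + 2*o (l(o, j) = (j + o) + o = j + 2*o)
l(S, -8)*7 = (-8 + 2*14)*7 = (-8 + 28)*7 = 20*7 = 140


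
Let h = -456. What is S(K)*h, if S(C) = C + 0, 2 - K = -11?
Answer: -5928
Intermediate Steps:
K = 13 (K = 2 - 1*(-11) = 2 + 11 = 13)
S(C) = C
S(K)*h = 13*(-456) = -5928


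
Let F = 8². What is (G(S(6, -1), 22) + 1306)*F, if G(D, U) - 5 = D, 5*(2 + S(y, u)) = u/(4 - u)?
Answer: 2094336/25 ≈ 83774.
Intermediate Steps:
S(y, u) = -2 + u/(5*(4 - u)) (S(y, u) = -2 + (u/(4 - u))/5 = -2 + u/(5*(4 - u)))
G(D, U) = 5 + D
F = 64
(G(S(6, -1), 22) + 1306)*F = ((5 + (40 - 11*(-1))/(5*(-4 - 1))) + 1306)*64 = ((5 + (⅕)*(40 + 11)/(-5)) + 1306)*64 = ((5 + (⅕)*(-⅕)*51) + 1306)*64 = ((5 - 51/25) + 1306)*64 = (74/25 + 1306)*64 = (32724/25)*64 = 2094336/25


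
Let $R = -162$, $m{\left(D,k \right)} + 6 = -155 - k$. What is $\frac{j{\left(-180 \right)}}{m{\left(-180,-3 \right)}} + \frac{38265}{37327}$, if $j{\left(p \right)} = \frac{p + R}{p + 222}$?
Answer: $\frac{44448729}{41283662} \approx 1.0767$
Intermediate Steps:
$m{\left(D,k \right)} = -161 - k$ ($m{\left(D,k \right)} = -6 - \left(155 + k\right) = -161 - k$)
$j{\left(p \right)} = \frac{-162 + p}{222 + p}$ ($j{\left(p \right)} = \frac{p - 162}{p + 222} = \frac{-162 + p}{222 + p}$)
$\frac{j{\left(-180 \right)}}{m{\left(-180,-3 \right)}} + \frac{38265}{37327} = \frac{\frac{1}{222 - 180} \left(-162 - 180\right)}{-161 - -3} + \frac{38265}{37327} = \frac{\frac{1}{42} \left(-342\right)}{-161 + 3} + 38265 \cdot \frac{1}{37327} = \frac{\frac{1}{42} \left(-342\right)}{-158} + \frac{38265}{37327} = \left(- \frac{57}{7}\right) \left(- \frac{1}{158}\right) + \frac{38265}{37327} = \frac{57}{1106} + \frac{38265}{37327} = \frac{44448729}{41283662}$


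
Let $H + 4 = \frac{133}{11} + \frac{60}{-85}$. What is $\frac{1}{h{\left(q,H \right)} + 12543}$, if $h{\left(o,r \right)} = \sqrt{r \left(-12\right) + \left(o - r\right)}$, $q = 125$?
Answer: $\frac{2345541}{29420115341} - \frac{\sqrt{1013914}}{29420115341} \approx 7.9692 \cdot 10^{-5}$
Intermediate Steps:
$H = \frac{1381}{187}$ ($H = -4 + \left(\frac{133}{11} + \frac{60}{-85}\right) = -4 + \left(133 \cdot \frac{1}{11} + 60 \left(- \frac{1}{85}\right)\right) = -4 + \left(\frac{133}{11} - \frac{12}{17}\right) = -4 + \frac{2129}{187} = \frac{1381}{187} \approx 7.385$)
$h{\left(o,r \right)} = \sqrt{o - 13 r}$ ($h{\left(o,r \right)} = \sqrt{- 12 r + \left(o - r\right)} = \sqrt{o - 13 r}$)
$\frac{1}{h{\left(q,H \right)} + 12543} = \frac{1}{\sqrt{125 - \frac{17953}{187}} + 12543} = \frac{1}{\sqrt{\frac{5422}{187}} + 12543} = \frac{1}{\frac{\sqrt{1013914}}{187} + 12543} = \frac{1}{12543 + \frac{\sqrt{1013914}}{187}}$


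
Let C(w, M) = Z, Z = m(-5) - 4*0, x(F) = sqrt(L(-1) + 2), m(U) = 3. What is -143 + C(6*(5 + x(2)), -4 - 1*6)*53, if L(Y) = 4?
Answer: 16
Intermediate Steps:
x(F) = sqrt(6) (x(F) = sqrt(4 + 2) = sqrt(6))
Z = 3 (Z = 3 - 4*0 = 3 + 0 = 3)
C(w, M) = 3
-143 + C(6*(5 + x(2)), -4 - 1*6)*53 = -143 + 3*53 = -143 + 159 = 16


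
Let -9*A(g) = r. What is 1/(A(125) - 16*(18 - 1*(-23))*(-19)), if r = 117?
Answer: 1/12451 ≈ 8.0315e-5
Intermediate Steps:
A(g) = -13 (A(g) = -⅑*117 = -13)
1/(A(125) - 16*(18 - 1*(-23))*(-19)) = 1/(-13 - 16*(18 - 1*(-23))*(-19)) = 1/(-13 - 16*(18 + 23)*(-19)) = 1/(-13 - 16*41*(-19)) = 1/(-13 - 656*(-19)) = 1/(-13 + 12464) = 1/12451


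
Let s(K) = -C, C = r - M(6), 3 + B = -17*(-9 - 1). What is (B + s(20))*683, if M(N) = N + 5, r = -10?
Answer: 128404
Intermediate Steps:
B = 167 (B = -3 - 17*(-9 - 1) = -3 - 17*(-10) = -3 + 170 = 167)
M(N) = 5 + N
C = -21 (C = -10 - (5 + 6) = -10 - 1*11 = -10 - 11 = -21)
s(K) = 21 (s(K) = -1*(-21) = 21)
(B + s(20))*683 = (167 + 21)*683 = 188*683 = 128404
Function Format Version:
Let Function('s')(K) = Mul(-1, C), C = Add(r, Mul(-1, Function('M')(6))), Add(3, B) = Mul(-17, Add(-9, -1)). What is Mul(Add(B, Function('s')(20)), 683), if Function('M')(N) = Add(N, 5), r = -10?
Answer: 128404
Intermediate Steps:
B = 167 (B = Add(-3, Mul(-17, Add(-9, -1))) = Add(-3, Mul(-17, -10)) = Add(-3, 170) = 167)
Function('M')(N) = Add(5, N)
C = -21 (C = Add(-10, Mul(-1, Add(5, 6))) = Add(-10, Mul(-1, 11)) = Add(-10, -11) = -21)
Function('s')(K) = 21 (Function('s')(K) = Mul(-1, -21) = 21)
Mul(Add(B, Function('s')(20)), 683) = Mul(Add(167, 21), 683) = Mul(188, 683) = 128404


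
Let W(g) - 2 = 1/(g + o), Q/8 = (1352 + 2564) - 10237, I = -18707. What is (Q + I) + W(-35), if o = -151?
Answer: -12884779/186 ≈ -69273.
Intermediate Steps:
Q = -50568 (Q = 8*((1352 + 2564) - 10237) = 8*(3916 - 10237) = 8*(-6321) = -50568)
W(g) = 2 + 1/(-151 + g) (W(g) = 2 + 1/(g - 151) = 2 + 1/(-151 + g))
(Q + I) + W(-35) = (-50568 - 18707) + (-301 + 2*(-35))/(-151 - 35) = -69275 + (-301 - 70)/(-186) = -69275 - 1/186*(-371) = -69275 + 371/186 = -12884779/186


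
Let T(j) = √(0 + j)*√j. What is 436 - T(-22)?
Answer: 458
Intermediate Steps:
T(j) = j (T(j) = √j*√j = j)
436 - T(-22) = 436 - 1*(-22) = 436 + 22 = 458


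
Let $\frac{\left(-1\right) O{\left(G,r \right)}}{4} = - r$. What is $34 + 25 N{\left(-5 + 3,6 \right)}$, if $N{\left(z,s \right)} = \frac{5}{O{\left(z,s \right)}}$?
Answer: $\frac{941}{24} \approx 39.208$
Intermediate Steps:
$O{\left(G,r \right)} = 4 r$ ($O{\left(G,r \right)} = - 4 \left(- r\right) = 4 r$)
$N{\left(z,s \right)} = \frac{5}{4 s}$
$34 + 25 N{\left(-5 + 3,6 \right)} = 34 + 25 \frac{5}{4 \cdot 6} = 34 + 25 \cdot \frac{5}{4} \cdot \frac{1}{6} = 34 + 25 \cdot \frac{5}{24} = 34 + \frac{125}{24} = \frac{941}{24}$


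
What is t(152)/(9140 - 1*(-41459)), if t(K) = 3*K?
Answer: 456/50599 ≈ 0.0090120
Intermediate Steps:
t(152)/(9140 - 1*(-41459)) = (3*152)/(9140 - 1*(-41459)) = 456/(9140 + 41459) = 456/50599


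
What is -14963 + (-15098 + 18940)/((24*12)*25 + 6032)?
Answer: -98993287/6616 ≈ -14963.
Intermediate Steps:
-14963 + (-15098 + 18940)/((24*12)*25 + 6032) = -14963 + 3842/(288*25 + 6032) = -14963 + 3842/(7200 + 6032) = -14963 + 3842/13232 = -14963 + 3842*(1/13232) = -14963 + 1921/6616 = -98993287/6616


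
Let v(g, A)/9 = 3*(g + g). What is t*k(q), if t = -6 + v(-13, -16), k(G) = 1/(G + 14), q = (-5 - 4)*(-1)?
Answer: -708/23 ≈ -30.783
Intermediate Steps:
q = 9 (q = -9*(-1) = 9)
v(g, A) = 54*g (v(g, A) = 9*(3*(g + g)) = 9*(3*(2*g)) = 9*(6*g) = 54*g)
k(G) = 1/(14 + G)
t = -708 (t = -6 + 54*(-13) = -6 - 702 = -708)
t*k(q) = -708/(14 + 9) = -708/23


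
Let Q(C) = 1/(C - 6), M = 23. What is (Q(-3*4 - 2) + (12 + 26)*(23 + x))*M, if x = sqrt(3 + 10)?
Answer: 402017/20 + 874*sqrt(13) ≈ 23252.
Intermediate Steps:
x = sqrt(13) ≈ 3.6056
Q(C) = 1/(-6 + C)
(Q(-3*4 - 2) + (12 + 26)*(23 + x))*M = (1/(-6 + (-3*4 - 2)) + (12 + 26)*(23 + sqrt(13)))*23 = (1/(-6 + (-12 - 2)) + 38*(23 + sqrt(13)))*23 = (1/(-6 - 14) + (874 + 38*sqrt(13)))*23 = (1/(-20) + (874 + 38*sqrt(13)))*23 = (-1/20 + (874 + 38*sqrt(13)))*23 = (17479/20 + 38*sqrt(13))*23 = 402017/20 + 874*sqrt(13)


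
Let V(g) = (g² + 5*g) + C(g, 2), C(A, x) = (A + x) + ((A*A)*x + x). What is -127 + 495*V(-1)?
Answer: 368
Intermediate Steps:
C(A, x) = A + 2*x + x*A² (C(A, x) = (A + x) + (A²*x + x) = (A + x) + (x*A² + x) = (A + x) + (x + x*A²) = A + 2*x + x*A²)
V(g) = 4 + 3*g² + 6*g (V(g) = (g² + 5*g) + (g + 2*2 + 2*g²) = (g² + 5*g) + (g + 4 + 2*g²) = (g² + 5*g) + (4 + g + 2*g²) = 4 + 3*g² + 6*g)
-127 + 495*V(-1) = -127 + 495*(4 + 3*(-1)² + 6*(-1)) = -127 + 495*(4 + 3*1 - 6) = -127 + 495*(4 + 3 - 6) = -127 + 495*1 = -127 + 495 = 368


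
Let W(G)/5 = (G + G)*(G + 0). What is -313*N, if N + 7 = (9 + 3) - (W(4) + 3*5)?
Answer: 53210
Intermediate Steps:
W(G) = 10*G² (W(G) = 5*((G + G)*(G + 0)) = 5*((2*G)*G) = 5*(2*G²) = 10*G²)
N = -170 (N = -7 + ((9 + 3) - (10*4² + 3*5)) = -7 + (12 - (10*16 + 15)) = -7 + (12 - (160 + 15)) = -7 + (12 - 1*175) = -7 + (12 - 175) = -7 - 163 = -170)
-313*N = -313*(-170) = 53210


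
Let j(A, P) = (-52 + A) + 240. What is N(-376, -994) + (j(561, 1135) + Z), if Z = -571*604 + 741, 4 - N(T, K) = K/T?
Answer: -64557817/188 ≈ -3.4339e+5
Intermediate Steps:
j(A, P) = 188 + A
N(T, K) = 4 - K/T
Z = -344143 (Z = -344884 + 741 = -344143)
N(-376, -994) + (j(561, 1135) + Z) = (4 - 1*(-994)/(-376)) + ((188 + 561) - 344143) = (4 - 1*(-994)*(-1/376)) + (749 - 344143) = (4 - 497/188) - 343394 = 255/188 - 343394 = -64557817/188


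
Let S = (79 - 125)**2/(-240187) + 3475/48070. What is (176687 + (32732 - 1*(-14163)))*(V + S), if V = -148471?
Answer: -38326742116491950767/1154578909 ≈ -3.3195e+10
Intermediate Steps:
S = 146586741/2309157818 (S = (-46)**2*(-1/240187) + 3475*(1/48070) = 2116*(-1/240187) + 695/9614 = -2116/240187 + 695/9614 = 146586741/2309157818 ≈ 0.063481)
(176687 + (32732 - 1*(-14163)))*(V + S) = (176687 + (32732 - 1*(-14163)))*(-148471 + 146586741/2309157818) = (176687 + (32732 + 14163))*(-342842823809537/2309157818) = (176687 + 46895)*(-342842823809537/2309157818) = 223582*(-342842823809537/2309157818) = -38326742116491950767/1154578909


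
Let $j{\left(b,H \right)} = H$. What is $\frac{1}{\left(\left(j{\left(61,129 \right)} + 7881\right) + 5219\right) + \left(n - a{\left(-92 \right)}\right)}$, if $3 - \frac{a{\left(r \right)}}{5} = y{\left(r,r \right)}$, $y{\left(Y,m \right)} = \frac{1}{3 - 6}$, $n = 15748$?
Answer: $\frac{3}{86881} \approx 3.453 \cdot 10^{-5}$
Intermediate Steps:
$y{\left(Y,m \right)} = - \frac{1}{3}$ ($y{\left(Y,m \right)} = \frac{1}{-3} = - \frac{1}{3}$)
$a{\left(r \right)} = \frac{50}{3}$ ($a{\left(r \right)} = 15 - - \frac{5}{3} = 15 + \frac{5}{3} = \frac{50}{3}$)
$\frac{1}{\left(\left(j{\left(61,129 \right)} + 7881\right) + 5219\right) + \left(n - a{\left(-92 \right)}\right)} = \frac{1}{\left(\left(129 + 7881\right) + 5219\right) + \left(15748 - \frac{50}{3}\right)} = \frac{1}{\left(8010 + 5219\right) + \left(15748 - \frac{50}{3}\right)} = \frac{1}{13229 + \frac{47194}{3}} = \frac{1}{\frac{86881}{3}} = \frac{3}{86881}$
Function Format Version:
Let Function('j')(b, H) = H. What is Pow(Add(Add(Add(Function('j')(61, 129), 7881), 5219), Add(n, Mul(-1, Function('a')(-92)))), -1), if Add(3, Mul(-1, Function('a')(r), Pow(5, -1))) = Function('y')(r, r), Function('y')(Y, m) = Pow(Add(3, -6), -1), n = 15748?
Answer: Rational(3, 86881) ≈ 3.4530e-5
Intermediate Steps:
Function('y')(Y, m) = Rational(-1, 3) (Function('y')(Y, m) = Pow(-3, -1) = Rational(-1, 3))
Function('a')(r) = Rational(50, 3) (Function('a')(r) = Add(15, Mul(-5, Rational(-1, 3))) = Add(15, Rational(5, 3)) = Rational(50, 3))
Pow(Add(Add(Add(Function('j')(61, 129), 7881), 5219), Add(n, Mul(-1, Function('a')(-92)))), -1) = Pow(Add(Add(Add(129, 7881), 5219), Add(15748, Mul(-1, Rational(50, 3)))), -1) = Pow(Add(Add(8010, 5219), Add(15748, Rational(-50, 3))), -1) = Pow(Add(13229, Rational(47194, 3)), -1) = Pow(Rational(86881, 3), -1) = Rational(3, 86881)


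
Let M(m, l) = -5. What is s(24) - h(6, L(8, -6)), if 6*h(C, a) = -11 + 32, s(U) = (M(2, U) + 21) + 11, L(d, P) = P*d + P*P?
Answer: 47/2 ≈ 23.500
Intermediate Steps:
L(d, P) = P² + P*d (L(d, P) = P*d + P² = P² + P*d)
s(U) = 27 (s(U) = (-5 + 21) + 11 = 16 + 11 = 27)
h(C, a) = 7/2 (h(C, a) = (-11 + 32)/6 = (⅙)*21 = 7/2)
s(24) - h(6, L(8, -6)) = 27 - 1*7/2 = 27 - 7/2 = 47/2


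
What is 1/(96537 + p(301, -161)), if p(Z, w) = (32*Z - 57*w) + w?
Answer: 1/115185 ≈ 8.6817e-6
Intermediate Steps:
p(Z, w) = -56*w + 32*Z (p(Z, w) = (-57*w + 32*Z) + w = -56*w + 32*Z)
1/(96537 + p(301, -161)) = 1/(96537 + (-56*(-161) + 32*301)) = 1/(96537 + (9016 + 9632)) = 1/(96537 + 18648) = 1/115185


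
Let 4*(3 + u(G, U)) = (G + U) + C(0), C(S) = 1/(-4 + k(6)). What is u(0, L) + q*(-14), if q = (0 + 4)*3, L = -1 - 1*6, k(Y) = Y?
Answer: -1381/8 ≈ -172.63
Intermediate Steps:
L = -7 (L = -1 - 6 = -7)
C(S) = ½ (C(S) = 1/(-4 + 6) = 1/2 = ½)
q = 12 (q = 4*3 = 12)
u(G, U) = -23/8 + G/4 + U/4 (u(G, U) = -3 + ((G + U) + ½)/4 = -3 + (½ + G + U)/4 = -3 + (⅛ + G/4 + U/4) = -23/8 + G/4 + U/4)
u(0, L) + q*(-14) = (-23/8 + (¼)*0 + (¼)*(-7)) + 12*(-14) = (-23/8 + 0 - 7/4) - 168 = -37/8 - 168 = -1381/8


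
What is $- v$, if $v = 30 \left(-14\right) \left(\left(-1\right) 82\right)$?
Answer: $-34440$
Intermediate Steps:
$v = 34440$ ($v = \left(-420\right) \left(-82\right) = 34440$)
$- v = \left(-1\right) 34440 = -34440$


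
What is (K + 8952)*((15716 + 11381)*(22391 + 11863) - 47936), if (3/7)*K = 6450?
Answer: 22277041113404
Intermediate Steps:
K = 15050 (K = (7/3)*6450 = 15050)
(K + 8952)*((15716 + 11381)*(22391 + 11863) - 47936) = (15050 + 8952)*((15716 + 11381)*(22391 + 11863) - 47936) = 24002*(27097*34254 - 47936) = 24002*(928180638 - 47936) = 24002*928132702 = 22277041113404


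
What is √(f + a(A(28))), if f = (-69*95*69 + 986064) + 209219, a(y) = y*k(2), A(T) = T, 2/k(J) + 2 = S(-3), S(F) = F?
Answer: 2*√4643605/5 ≈ 861.96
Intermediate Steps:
k(J) = -⅖ (k(J) = 2/(-2 - 3) = 2/(-5) = 2*(-⅕) = -⅖)
a(y) = -2*y/5 (a(y) = y*(-⅖) = -2*y/5)
f = 742988 (f = (-6555*69 + 986064) + 209219 = (-452295 + 986064) + 209219 = 533769 + 209219 = 742988)
√(f + a(A(28))) = √(742988 - ⅖*28) = √(742988 - 56/5) = √(3714884/5) = 2*√4643605/5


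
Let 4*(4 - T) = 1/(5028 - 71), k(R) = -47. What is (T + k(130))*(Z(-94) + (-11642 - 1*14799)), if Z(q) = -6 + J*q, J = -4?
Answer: 22228264955/19828 ≈ 1.1211e+6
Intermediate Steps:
T = 79311/19828 (T = 4 - 1/(4*(5028 - 71)) = 4 - ¼/4957 = 4 - ¼*1/4957 = 4 - 1/19828 = 79311/19828 ≈ 4.0000)
Z(q) = -6 - 4*q
(T + k(130))*(Z(-94) + (-11642 - 1*14799)) = (79311/19828 - 47)*((-6 - 4*(-94)) + (-11642 - 1*14799)) = -852605*((-6 + 376) + (-11642 - 14799))/19828 = -852605*(370 - 26441)/19828 = -852605/19828*(-26071) = 22228264955/19828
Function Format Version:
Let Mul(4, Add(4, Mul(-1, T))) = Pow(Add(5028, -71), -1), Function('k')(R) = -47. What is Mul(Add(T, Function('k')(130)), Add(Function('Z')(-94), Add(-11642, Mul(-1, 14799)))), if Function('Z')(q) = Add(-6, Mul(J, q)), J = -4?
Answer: Rational(22228264955, 19828) ≈ 1.1211e+6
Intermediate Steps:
T = Rational(79311, 19828) (T = Add(4, Mul(Rational(-1, 4), Pow(Add(5028, -71), -1))) = Add(4, Mul(Rational(-1, 4), Pow(4957, -1))) = Add(4, Mul(Rational(-1, 4), Rational(1, 4957))) = Add(4, Rational(-1, 19828)) = Rational(79311, 19828) ≈ 4.0000)
Function('Z')(q) = Add(-6, Mul(-4, q))
Mul(Add(T, Function('k')(130)), Add(Function('Z')(-94), Add(-11642, Mul(-1, 14799)))) = Mul(Add(Rational(79311, 19828), -47), Add(Add(-6, Mul(-4, -94)), Add(-11642, Mul(-1, 14799)))) = Mul(Rational(-852605, 19828), Add(Add(-6, 376), Add(-11642, -14799))) = Mul(Rational(-852605, 19828), Add(370, -26441)) = Mul(Rational(-852605, 19828), -26071) = Rational(22228264955, 19828)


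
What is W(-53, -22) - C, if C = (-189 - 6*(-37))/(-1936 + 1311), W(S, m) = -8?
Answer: -4967/625 ≈ -7.9472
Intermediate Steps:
C = -33/625 (C = (-189 + 222)/(-625) = 33*(-1/625) = -33/625 ≈ -0.052800)
W(-53, -22) - C = -8 - 1*(-33/625) = -8 + 33/625 = -4967/625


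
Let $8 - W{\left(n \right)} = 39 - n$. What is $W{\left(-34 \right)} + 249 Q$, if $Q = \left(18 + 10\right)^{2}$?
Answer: $195151$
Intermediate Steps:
$W{\left(n \right)} = -31 + n$ ($W{\left(n \right)} = 8 - \left(39 - n\right) = 8 + \left(-39 + n\right) = -31 + n$)
$Q = 784$ ($Q = 28^{2} = 784$)
$W{\left(-34 \right)} + 249 Q = \left(-31 - 34\right) + 249 \cdot 784 = -65 + 195216 = 195151$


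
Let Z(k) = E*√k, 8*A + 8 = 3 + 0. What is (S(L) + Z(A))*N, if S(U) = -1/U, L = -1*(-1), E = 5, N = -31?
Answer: 31 - 155*I*√10/4 ≈ 31.0 - 122.54*I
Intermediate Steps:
L = 1
A = -5/8 (A = -1 + (3 + 0)/8 = -1 + (⅛)*3 = -1 + 3/8 = -5/8 ≈ -0.62500)
Z(k) = 5*√k
(S(L) + Z(A))*N = (-1/1 + 5*√(-5/8))*(-31) = (-1*1 + 5*(I*√10/4))*(-31) = (-1 + 5*I*√10/4)*(-31) = 31 - 155*I*√10/4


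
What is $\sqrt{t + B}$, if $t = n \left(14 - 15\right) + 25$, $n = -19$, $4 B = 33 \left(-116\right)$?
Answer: $i \sqrt{913} \approx 30.216 i$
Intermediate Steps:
$B = -957$ ($B = \frac{33 \left(-116\right)}{4} = \frac{1}{4} \left(-3828\right) = -957$)
$t = 44$ ($t = - 19 \left(14 - 15\right) + 25 = \left(-19\right) \left(-1\right) + 25 = 19 + 25 = 44$)
$\sqrt{t + B} = \sqrt{44 - 957} = \sqrt{-913} = i \sqrt{913}$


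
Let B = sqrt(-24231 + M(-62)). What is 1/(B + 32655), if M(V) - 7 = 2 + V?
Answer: 32655/1066373309 - 2*I*sqrt(6071)/1066373309 ≈ 3.0622e-5 - 1.4613e-7*I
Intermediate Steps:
M(V) = 9 + V (M(V) = 7 + (2 + V) = 9 + V)
B = 2*I*sqrt(6071) (B = sqrt(-24231 + (9 - 62)) = sqrt(-24231 - 53) = sqrt(-24284) = 2*I*sqrt(6071) ≈ 155.83*I)
1/(B + 32655) = 1/(2*I*sqrt(6071) + 32655) = 1/(32655 + 2*I*sqrt(6071))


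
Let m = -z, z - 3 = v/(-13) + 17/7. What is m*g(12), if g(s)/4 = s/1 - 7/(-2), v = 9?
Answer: -26722/91 ≈ -293.65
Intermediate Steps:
z = 431/91 (z = 3 + (9/(-13) + 17/7) = 3 + (9*(-1/13) + 17*(⅐)) = 3 + (-9/13 + 17/7) = 3 + 158/91 = 431/91 ≈ 4.7363)
g(s) = 14 + 4*s (g(s) = 4*(s/1 - 7/(-2)) = 4*(s*1 - 7*(-½)) = 4*(s + 7/2) = 4*(7/2 + s) = 14 + 4*s)
m = -431/91 (m = -1*431/91 = -431/91 ≈ -4.7363)
m*g(12) = -431*(14 + 4*12)/91 = -431*(14 + 48)/91 = -431/91*62 = -26722/91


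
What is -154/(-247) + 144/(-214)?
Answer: -1306/26429 ≈ -0.049415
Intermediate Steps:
-154/(-247) + 144/(-214) = -154*(-1/247) + 144*(-1/214) = 154/247 - 72/107 = -1306/26429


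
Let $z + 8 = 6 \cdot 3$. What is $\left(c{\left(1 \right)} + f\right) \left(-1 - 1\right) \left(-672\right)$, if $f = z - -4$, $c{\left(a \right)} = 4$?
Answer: $24192$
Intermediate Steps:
$z = 10$ ($z = -8 + 6 \cdot 3 = -8 + 18 = 10$)
$f = 14$ ($f = 10 - -4 = 10 + 4 = 14$)
$\left(c{\left(1 \right)} + f\right) \left(-1 - 1\right) \left(-672\right) = \left(4 + 14\right) \left(-1 - 1\right) \left(-672\right) = 18 \left(-2\right) \left(-672\right) = \left(-36\right) \left(-672\right) = 24192$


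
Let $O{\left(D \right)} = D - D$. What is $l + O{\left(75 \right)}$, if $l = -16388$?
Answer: $-16388$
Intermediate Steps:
$O{\left(D \right)} = 0$
$l + O{\left(75 \right)} = -16388 + 0 = -16388$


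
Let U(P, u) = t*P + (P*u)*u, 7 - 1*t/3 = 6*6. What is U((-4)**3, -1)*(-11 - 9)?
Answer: -110080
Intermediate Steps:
t = -87 (t = 21 - 18*6 = 21 - 3*36 = 21 - 108 = -87)
U(P, u) = -87*P + P*u**2 (U(P, u) = -87*P + (P*u)*u = -87*P + P*u**2)
U((-4)**3, -1)*(-11 - 9) = ((-4)**3*(-87 + (-1)**2))*(-11 - 9) = -64*(-87 + 1)*(-20) = -64*(-86)*(-20) = 5504*(-20) = -110080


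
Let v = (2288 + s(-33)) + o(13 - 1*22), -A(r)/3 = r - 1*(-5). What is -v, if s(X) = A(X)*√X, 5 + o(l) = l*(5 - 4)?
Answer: -2274 - 84*I*√33 ≈ -2274.0 - 482.54*I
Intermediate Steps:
o(l) = -5 + l (o(l) = -5 + l*(5 - 4) = -5 + l*1 = -5 + l)
A(r) = -15 - 3*r (A(r) = -3*(r - 1*(-5)) = -3*(r + 5) = -3*(5 + r) = -15 - 3*r)
s(X) = √X*(-15 - 3*X) (s(X) = (-15 - 3*X)*√X = √X*(-15 - 3*X))
v = 2274 + 84*I*√33 (v = (2288 + 3*√(-33)*(-5 - 1*(-33))) + (-5 + (13 - 1*22)) = (2288 + 3*(I*√33)*(-5 + 33)) + (-5 + (13 - 22)) = (2288 + 3*(I*√33)*28) + (-5 - 9) = (2288 + 84*I*√33) - 14 = 2274 + 84*I*√33 ≈ 2274.0 + 482.54*I)
-v = -(2274 + 84*I*√33) = -2274 - 84*I*√33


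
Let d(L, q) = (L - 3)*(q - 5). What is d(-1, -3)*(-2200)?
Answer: -70400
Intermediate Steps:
d(L, q) = (-5 + q)*(-3 + L) (d(L, q) = (-3 + L)*(-5 + q) = (-5 + q)*(-3 + L))
d(-1, -3)*(-2200) = (15 - 5*(-1) - 3*(-3) - 1*(-3))*(-2200) = (15 + 5 + 9 + 3)*(-2200) = 32*(-2200) = -70400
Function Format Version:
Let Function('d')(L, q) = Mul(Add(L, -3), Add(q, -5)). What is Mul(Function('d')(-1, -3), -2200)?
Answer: -70400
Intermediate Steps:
Function('d')(L, q) = Mul(Add(-5, q), Add(-3, L)) (Function('d')(L, q) = Mul(Add(-3, L), Add(-5, q)) = Mul(Add(-5, q), Add(-3, L)))
Mul(Function('d')(-1, -3), -2200) = Mul(Add(15, Mul(-5, -1), Mul(-3, -3), Mul(-1, -3)), -2200) = Mul(Add(15, 5, 9, 3), -2200) = Mul(32, -2200) = -70400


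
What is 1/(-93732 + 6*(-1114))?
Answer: -1/100416 ≈ -9.9586e-6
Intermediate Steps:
1/(-93732 + 6*(-1114)) = 1/(-93732 - 6684) = 1/(-100416) = -1/100416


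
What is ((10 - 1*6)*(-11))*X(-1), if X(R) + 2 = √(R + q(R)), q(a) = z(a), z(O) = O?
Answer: 88 - 44*I*√2 ≈ 88.0 - 62.225*I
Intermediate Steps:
q(a) = a
X(R) = -2 + √2*√R (X(R) = -2 + √(R + R) = -2 + √(2*R) = -2 + √2*√R)
((10 - 1*6)*(-11))*X(-1) = ((10 - 1*6)*(-11))*(-2 + √2*√(-1)) = ((10 - 6)*(-11))*(-2 + √2*I) = (4*(-11))*(-2 + I*√2) = -44*(-2 + I*√2) = 88 - 44*I*√2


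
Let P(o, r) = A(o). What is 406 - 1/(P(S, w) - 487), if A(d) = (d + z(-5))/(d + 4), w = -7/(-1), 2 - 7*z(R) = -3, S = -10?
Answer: 8277976/20389 ≈ 406.00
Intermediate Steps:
z(R) = 5/7 (z(R) = 2/7 - 1/7*(-3) = 2/7 + 3/7 = 5/7)
w = 7 (w = -7*(-1) = 7)
A(d) = (5/7 + d)/(4 + d) (A(d) = (d + 5/7)/(d + 4) = (5/7 + d)/(4 + d))
P(o, r) = (5/7 + o)/(4 + o)
406 - 1/(P(S, w) - 487) = 406 - 1/((5/7 - 10)/(4 - 10) - 487) = 406 - 1/(-65/7/(-6) - 487) = 406 - 1/(-1/6*(-65/7) - 487) = 406 - 1/(65/42 - 487) = 406 - 1/(-20389/42) = 406 - 1*(-42/20389) = 406 + 42/20389 = 8277976/20389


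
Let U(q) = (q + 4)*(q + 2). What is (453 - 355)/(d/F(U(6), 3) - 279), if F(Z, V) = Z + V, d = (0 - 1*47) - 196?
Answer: -4067/11700 ≈ -0.34761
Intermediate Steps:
U(q) = (2 + q)*(4 + q) (U(q) = (4 + q)*(2 + q) = (2 + q)*(4 + q))
d = -243 (d = (0 - 47) - 196 = -47 - 196 = -243)
F(Z, V) = V + Z
(453 - 355)/(d/F(U(6), 3) - 279) = (453 - 355)/(-243/(3 + (8 + 6**2 + 6*6)) - 279) = 98/(-243/(3 + (8 + 36 + 36)) - 279) = 98/(-243/(3 + 80) - 279) = 98/(-243/83 - 279) = 98/(-23400/83) = 98*(-83/23400) = -4067/11700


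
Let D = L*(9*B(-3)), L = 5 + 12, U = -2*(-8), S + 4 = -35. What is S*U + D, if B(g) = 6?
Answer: 294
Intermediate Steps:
S = -39 (S = -4 - 35 = -39)
U = 16
L = 17
D = 918 (D = 17*(9*6) = 17*54 = 918)
S*U + D = -39*16 + 918 = -624 + 918 = 294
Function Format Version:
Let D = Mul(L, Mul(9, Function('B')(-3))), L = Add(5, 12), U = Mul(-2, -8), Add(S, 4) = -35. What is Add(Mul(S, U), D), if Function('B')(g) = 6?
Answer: 294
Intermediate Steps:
S = -39 (S = Add(-4, -35) = -39)
U = 16
L = 17
D = 918 (D = Mul(17, Mul(9, 6)) = Mul(17, 54) = 918)
Add(Mul(S, U), D) = Add(Mul(-39, 16), 918) = Add(-624, 918) = 294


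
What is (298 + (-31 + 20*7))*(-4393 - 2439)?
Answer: -2780624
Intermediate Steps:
(298 + (-31 + 20*7))*(-4393 - 2439) = (298 + (-31 + 140))*(-6832) = (298 + 109)*(-6832) = 407*(-6832) = -2780624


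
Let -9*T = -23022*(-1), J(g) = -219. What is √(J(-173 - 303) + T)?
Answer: I*√2777 ≈ 52.697*I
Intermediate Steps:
T = -2558 (T = -(-2558)*(-1) = -⅑*23022 = -2558)
√(J(-173 - 303) + T) = √(-219 - 2558) = √(-2777) = I*√2777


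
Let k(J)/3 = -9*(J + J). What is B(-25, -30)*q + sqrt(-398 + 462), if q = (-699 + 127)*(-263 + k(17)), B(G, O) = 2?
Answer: 1351072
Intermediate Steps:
k(J) = -54*J (k(J) = 3*(-9*(J + J)) = 3*(-18*J) = -54*J)
q = 675532 (q = (-699 + 127)*(-263 - 54*17) = -572*(-263 - 918) = -572*(-1181) = 675532)
B(-25, -30)*q + sqrt(-398 + 462) = 2*675532 + sqrt(-398 + 462) = 1351064 + sqrt(64) = 1351064 + 8 = 1351072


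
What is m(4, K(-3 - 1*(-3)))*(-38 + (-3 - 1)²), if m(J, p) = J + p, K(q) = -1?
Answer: -66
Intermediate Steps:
m(4, K(-3 - 1*(-3)))*(-38 + (-3 - 1)²) = (4 - 1)*(-38 + (-3 - 1)²) = 3*(-38 + (-4)²) = 3*(-38 + 16) = 3*(-22) = -66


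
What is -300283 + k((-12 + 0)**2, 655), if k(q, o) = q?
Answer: -300139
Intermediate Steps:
-300283 + k((-12 + 0)**2, 655) = -300283 + (-12 + 0)**2 = -300283 + (-12)**2 = -300283 + 144 = -300139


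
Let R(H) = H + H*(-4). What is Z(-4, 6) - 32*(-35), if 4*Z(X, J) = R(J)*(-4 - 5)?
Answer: 2321/2 ≈ 1160.5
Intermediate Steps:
R(H) = -3*H (R(H) = H - 4*H = -3*H)
Z(X, J) = 27*J/4 (Z(X, J) = ((-3*J)*(-4 - 5))/4 = (-3*J*(-9))/4 = (27*J)/4 = 27*J/4)
Z(-4, 6) - 32*(-35) = (27/4)*6 - 32*(-35) = 81/2 + 1120 = 2321/2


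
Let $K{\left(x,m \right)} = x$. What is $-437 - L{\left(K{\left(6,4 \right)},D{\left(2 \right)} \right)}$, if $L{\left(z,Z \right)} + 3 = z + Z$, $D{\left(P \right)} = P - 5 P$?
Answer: $-432$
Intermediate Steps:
$D{\left(P \right)} = - 4 P$
$L{\left(z,Z \right)} = -3 + Z + z$ ($L{\left(z,Z \right)} = -3 + \left(z + Z\right) = -3 + \left(Z + z\right) = -3 + Z + z$)
$-437 - L{\left(K{\left(6,4 \right)},D{\left(2 \right)} \right)} = -437 - \left(-3 - 8 + 6\right) = -437 - -5 = -437 + 5 = -432$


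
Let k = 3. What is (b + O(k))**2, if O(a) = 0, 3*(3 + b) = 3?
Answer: 4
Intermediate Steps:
b = -2 (b = -3 + (1/3)*3 = -3 + 1 = -2)
(b + O(k))**2 = (-2 + 0)**2 = (-2)**2 = 4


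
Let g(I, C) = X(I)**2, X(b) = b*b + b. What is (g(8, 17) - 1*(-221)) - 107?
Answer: 5298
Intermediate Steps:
X(b) = b + b**2 (X(b) = b**2 + b = b + b**2)
g(I, C) = I**2*(1 + I)**2 (g(I, C) = (I*(1 + I))**2 = I**2*(1 + I)**2)
(g(8, 17) - 1*(-221)) - 107 = (8**2*(1 + 8)**2 - 1*(-221)) - 107 = (64*9**2 + 221) - 107 = (64*81 + 221) - 107 = (5184 + 221) - 107 = 5405 - 107 = 5298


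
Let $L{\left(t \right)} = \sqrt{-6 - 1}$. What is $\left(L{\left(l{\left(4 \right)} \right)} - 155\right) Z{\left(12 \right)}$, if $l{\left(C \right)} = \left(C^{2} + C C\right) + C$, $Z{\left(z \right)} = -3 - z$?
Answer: $2325 - 15 i \sqrt{7} \approx 2325.0 - 39.686 i$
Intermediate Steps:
$l{\left(C \right)} = C + 2 C^{2}$ ($l{\left(C \right)} = \left(C^{2} + C^{2}\right) + C = 2 C^{2} + C = C + 2 C^{2}$)
$L{\left(t \right)} = i \sqrt{7}$ ($L{\left(t \right)} = \sqrt{-7} = i \sqrt{7}$)
$\left(L{\left(l{\left(4 \right)} \right)} - 155\right) Z{\left(12 \right)} = \left(i \sqrt{7} - 155\right) \left(-3 - 12\right) = \left(-155 + i \sqrt{7}\right) \left(-3 - 12\right) = \left(-155 + i \sqrt{7}\right) \left(-15\right) = 2325 - 15 i \sqrt{7}$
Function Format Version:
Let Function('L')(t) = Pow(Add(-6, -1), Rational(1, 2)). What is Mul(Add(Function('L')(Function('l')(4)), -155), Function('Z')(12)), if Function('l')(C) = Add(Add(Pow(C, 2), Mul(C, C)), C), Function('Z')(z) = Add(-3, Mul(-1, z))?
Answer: Add(2325, Mul(-15, I, Pow(7, Rational(1, 2)))) ≈ Add(2325.0, Mul(-39.686, I))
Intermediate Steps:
Function('l')(C) = Add(C, Mul(2, Pow(C, 2))) (Function('l')(C) = Add(Add(Pow(C, 2), Pow(C, 2)), C) = Add(Mul(2, Pow(C, 2)), C) = Add(C, Mul(2, Pow(C, 2))))
Function('L')(t) = Mul(I, Pow(7, Rational(1, 2))) (Function('L')(t) = Pow(-7, Rational(1, 2)) = Mul(I, Pow(7, Rational(1, 2))))
Mul(Add(Function('L')(Function('l')(4)), -155), Function('Z')(12)) = Mul(Add(Mul(I, Pow(7, Rational(1, 2))), -155), Add(-3, Mul(-1, 12))) = Mul(Add(-155, Mul(I, Pow(7, Rational(1, 2)))), Add(-3, -12)) = Mul(Add(-155, Mul(I, Pow(7, Rational(1, 2)))), -15) = Add(2325, Mul(-15, I, Pow(7, Rational(1, 2))))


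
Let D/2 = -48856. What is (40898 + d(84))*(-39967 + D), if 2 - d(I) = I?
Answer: -5619506064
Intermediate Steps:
D = -97712 (D = 2*(-48856) = -97712)
d(I) = 2 - I
(40898 + d(84))*(-39967 + D) = (40898 + (2 - 1*84))*(-39967 - 97712) = (40898 + (2 - 84))*(-137679) = (40898 - 82)*(-137679) = 40816*(-137679) = -5619506064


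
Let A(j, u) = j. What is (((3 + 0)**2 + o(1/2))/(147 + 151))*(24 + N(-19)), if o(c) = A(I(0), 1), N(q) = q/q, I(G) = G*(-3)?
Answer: 225/298 ≈ 0.75503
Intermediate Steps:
I(G) = -3*G
N(q) = 1
o(c) = 0 (o(c) = -3*0 = 0)
(((3 + 0)**2 + o(1/2))/(147 + 151))*(24 + N(-19)) = (((3 + 0)**2 + 0)/(147 + 151))*(24 + 1) = ((3**2 + 0)/298)*25 = ((9 + 0)*(1/298))*25 = (9*(1/298))*25 = (9/298)*25 = 225/298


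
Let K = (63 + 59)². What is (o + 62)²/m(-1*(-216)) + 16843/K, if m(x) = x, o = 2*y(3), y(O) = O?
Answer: 9057713/401868 ≈ 22.539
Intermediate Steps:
o = 6 (o = 2*3 = 6)
K = 14884 (K = 122² = 14884)
(o + 62)²/m(-1*(-216)) + 16843/K = (6 + 62)²/((-1*(-216))) + 16843/14884 = 68²/216 + 16843*(1/14884) = 4624*(1/216) + 16843/14884 = 578/27 + 16843/14884 = 9057713/401868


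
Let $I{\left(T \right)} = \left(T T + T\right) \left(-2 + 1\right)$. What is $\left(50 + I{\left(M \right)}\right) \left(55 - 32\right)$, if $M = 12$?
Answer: $-2438$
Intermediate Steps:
$I{\left(T \right)} = - T - T^{2}$ ($I{\left(T \right)} = \left(T^{2} + T\right) \left(-1\right) = \left(T + T^{2}\right) \left(-1\right) = - T - T^{2}$)
$\left(50 + I{\left(M \right)}\right) \left(55 - 32\right) = \left(50 - 12 \left(1 + 12\right)\right) \left(55 - 32\right) = \left(50 - 12 \cdot 13\right) \left(55 - 32\right) = \left(50 - 156\right) 23 = \left(-106\right) 23 = -2438$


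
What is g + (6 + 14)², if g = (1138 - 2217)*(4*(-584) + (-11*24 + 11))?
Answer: 2793931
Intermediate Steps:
g = 2793531 (g = -1079*(-2336 + (-264 + 11)) = -1079*(-2336 - 253) = -1079*(-2589) = 2793531)
g + (6 + 14)² = 2793531 + (6 + 14)² = 2793531 + 20² = 2793531 + 400 = 2793931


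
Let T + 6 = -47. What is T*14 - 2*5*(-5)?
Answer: -692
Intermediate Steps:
T = -53 (T = -6 - 47 = -53)
T*14 - 2*5*(-5) = -53*14 - 2*5*(-5) = -742 - 10*(-5) = -742 + 50 = -692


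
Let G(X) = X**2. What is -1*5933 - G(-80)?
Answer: -12333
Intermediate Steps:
-1*5933 - G(-80) = -1*5933 - 1*(-80)**2 = -5933 - 1*6400 = -5933 - 6400 = -12333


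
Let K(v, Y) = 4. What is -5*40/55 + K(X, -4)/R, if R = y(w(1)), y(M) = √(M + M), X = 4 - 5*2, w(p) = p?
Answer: -40/11 + 2*√2 ≈ -0.80794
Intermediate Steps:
X = -6 (X = 4 - 10 = -6)
y(M) = √2*√M (y(M) = √(2*M) = √2*√M)
R = √2 (R = √2*√1 = √2*1 = √2 ≈ 1.4142)
-5*40/55 + K(X, -4)/R = -5*40/55 + 4/(√2) = -200*1/55 + 4*(√2/2) = -40/11 + 2*√2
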